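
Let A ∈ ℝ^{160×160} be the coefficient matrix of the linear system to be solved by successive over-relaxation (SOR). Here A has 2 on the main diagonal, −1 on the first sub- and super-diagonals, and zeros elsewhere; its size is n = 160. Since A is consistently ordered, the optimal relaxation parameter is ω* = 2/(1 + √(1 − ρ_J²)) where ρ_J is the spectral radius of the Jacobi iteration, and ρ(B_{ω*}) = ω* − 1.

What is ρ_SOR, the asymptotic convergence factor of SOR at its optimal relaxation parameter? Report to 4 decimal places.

ρ_J = max_k |cos(kπ/161)| = cos(π/161) = 0.9998
√(1 − cos²(π/161)) = sin(π/161) ≈ 0.01951.
So ω* = 2/1.01951 = 1.9617 (Young).
ρ_SOR = ω* − 1 ≈ 0.9617.

ρ_SOR = 0.9617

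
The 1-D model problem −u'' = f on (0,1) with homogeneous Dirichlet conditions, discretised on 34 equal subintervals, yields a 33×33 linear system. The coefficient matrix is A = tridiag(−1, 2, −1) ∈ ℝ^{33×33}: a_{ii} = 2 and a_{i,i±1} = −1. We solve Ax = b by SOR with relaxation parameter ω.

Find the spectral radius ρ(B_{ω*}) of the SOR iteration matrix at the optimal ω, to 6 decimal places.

With n=33, ρ(Jacobi) = cos(π/34) = 0.995734.
√(1−ρ_J²) simplifies to sin(π/34) = 0.0922684.
Then 2/(1+√(1−ρ_J²)) = 2/(1+0.0922684); ω* = 2/1.0922684 = 1.831052.
Hence ρ(B_{ω*}) = 1.831052 − 1 = 0.831052.

ρ_SOR = 0.831052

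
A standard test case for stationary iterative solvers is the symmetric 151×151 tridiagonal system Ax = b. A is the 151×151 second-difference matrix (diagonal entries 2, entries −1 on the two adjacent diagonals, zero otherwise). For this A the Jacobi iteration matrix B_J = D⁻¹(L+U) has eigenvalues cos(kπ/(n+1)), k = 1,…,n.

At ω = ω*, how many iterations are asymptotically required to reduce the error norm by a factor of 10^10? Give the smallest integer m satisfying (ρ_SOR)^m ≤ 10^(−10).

With n=151, ρ(Jacobi) = cos(π/152) = 0.9997864.
√(1−ρ_J²) = |sin(π/152)| = 0.0206669
Then 2/(1+√(1−ρ_J²)) = 2/(1+0.0206669); ω* = 2/1.0206669 = 1.9595031.
ρ(B_{ω*}) = ω*−1 = 0.9595031
(0.9595031)^m ≤ 10^{−10}  ⇒  m·ln(0.9595031) ≤ −10·ln10  ⇒  m ≥ 556.992  ⇒  m = 557

m = 557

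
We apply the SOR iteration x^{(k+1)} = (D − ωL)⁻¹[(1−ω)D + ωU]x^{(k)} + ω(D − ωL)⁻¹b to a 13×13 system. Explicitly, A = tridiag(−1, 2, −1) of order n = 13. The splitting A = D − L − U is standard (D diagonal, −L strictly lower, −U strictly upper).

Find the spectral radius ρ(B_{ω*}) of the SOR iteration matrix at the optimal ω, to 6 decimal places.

n=13: λ(B_J) = 1 − λ(A)/2 = cos(kπ/14); k=1 gives ρ_J = 0.974928.
1 − cos²(π/14) = sin²(π/14) ⇒ √(1−ρ_J²) = sin(π/14) = 0.2225209.
So ω* = 2/1.2225209 = 1.635964 (Young).
Hence ρ(B_{ω*}) = 1.635964 − 1 = 0.635964.

ρ_SOR = 0.635964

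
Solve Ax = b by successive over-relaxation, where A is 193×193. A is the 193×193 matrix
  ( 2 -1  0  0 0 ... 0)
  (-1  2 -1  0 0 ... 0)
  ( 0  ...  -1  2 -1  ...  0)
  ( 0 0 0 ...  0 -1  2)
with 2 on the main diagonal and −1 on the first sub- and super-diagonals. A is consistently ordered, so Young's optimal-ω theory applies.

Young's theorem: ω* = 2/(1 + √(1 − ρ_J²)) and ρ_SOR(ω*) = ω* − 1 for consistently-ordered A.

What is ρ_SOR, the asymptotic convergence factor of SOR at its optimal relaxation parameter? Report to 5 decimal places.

spectrum of D⁻¹(L+U) = {cos(kπ/194) : 1≤k≤193}; ρ_J = cos(π/194) = 0.99987.
√(1−ρ_J²) = |sin(π/194)| = 0.016193
ω* = 2 / (1 + 0.016193) = 2 / 1.016193 ≈ 1.96813.
[ρ_SOR] ω* − 1 = 0.96813.

ρ_SOR = 0.96813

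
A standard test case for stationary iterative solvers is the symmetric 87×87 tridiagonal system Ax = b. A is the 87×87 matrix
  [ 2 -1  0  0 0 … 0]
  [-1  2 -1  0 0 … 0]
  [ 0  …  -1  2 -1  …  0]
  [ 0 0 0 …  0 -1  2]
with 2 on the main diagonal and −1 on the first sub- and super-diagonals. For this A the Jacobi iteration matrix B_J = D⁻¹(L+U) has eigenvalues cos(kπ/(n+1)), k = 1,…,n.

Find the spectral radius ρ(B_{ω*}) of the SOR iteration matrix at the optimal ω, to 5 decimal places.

ρ_SOR = 0.93108

[ρ_J] n=87: ρ(B_J) = cos(π/(n+1)) = cos(π/88) = 0.99936.
√(1−ρ_J²) = |sin(π/88)| = 0.035692
ω* = 2/(1+0.035692) = 1.93108
[ρ_SOR] ω* − 1 = 0.93108.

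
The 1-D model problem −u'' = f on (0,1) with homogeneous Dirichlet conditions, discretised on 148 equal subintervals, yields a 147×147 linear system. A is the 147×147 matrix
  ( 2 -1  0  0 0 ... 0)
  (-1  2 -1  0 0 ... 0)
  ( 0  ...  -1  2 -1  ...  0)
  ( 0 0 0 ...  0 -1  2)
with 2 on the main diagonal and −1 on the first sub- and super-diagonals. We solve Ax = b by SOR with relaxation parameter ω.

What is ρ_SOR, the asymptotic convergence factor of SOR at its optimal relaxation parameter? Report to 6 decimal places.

ρ_SOR = 0.958432

[ρ_J] n=147: ρ(B_J) = cos(π/(n+1)) = cos(π/148) = 0.999775.
√(1 − cos²(π/148)) = sin(π/148) ≈ 0.0212254.
ω* = 2/(1 + 0.0212254) = 2/1.0212254 = 1.958432.
[ρ_SOR] ω* − 1 = 0.958432.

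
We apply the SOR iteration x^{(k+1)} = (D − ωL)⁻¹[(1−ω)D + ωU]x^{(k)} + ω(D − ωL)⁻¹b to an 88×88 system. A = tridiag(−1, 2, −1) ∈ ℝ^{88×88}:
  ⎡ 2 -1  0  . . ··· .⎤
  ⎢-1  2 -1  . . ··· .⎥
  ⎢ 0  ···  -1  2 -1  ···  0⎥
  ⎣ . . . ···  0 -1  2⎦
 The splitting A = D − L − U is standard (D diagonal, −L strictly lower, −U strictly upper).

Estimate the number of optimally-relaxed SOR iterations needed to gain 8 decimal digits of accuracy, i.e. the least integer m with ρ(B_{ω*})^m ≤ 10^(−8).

m = 261

n=88: λ(B_J) = 1 − λ(A)/2 = cos(kπ/89); k=1 gives ρ_J = 0.9993771.
√(1 − cos²(π/89)) = sin(π/89) ≈ 0.0352915.
ω* = 2/(1+0.0352915) = 1.9318231
[ρ_SOR] ω* − 1 = 0.9318231.
ρ_SOR^m ≤ 10^(−8) ⇔ m ≥ 8·ln10/(−ln 0.9318231) = 18.4207/0.0706123 = 260.871; m = ⌈260.871⌉ = 261.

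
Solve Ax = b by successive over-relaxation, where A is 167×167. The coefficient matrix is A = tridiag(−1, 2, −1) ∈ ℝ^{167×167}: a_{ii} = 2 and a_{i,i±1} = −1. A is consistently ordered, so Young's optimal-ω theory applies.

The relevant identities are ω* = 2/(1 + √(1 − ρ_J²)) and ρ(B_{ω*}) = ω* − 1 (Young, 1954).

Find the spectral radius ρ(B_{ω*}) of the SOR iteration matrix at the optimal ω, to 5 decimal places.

ρ_SOR = 0.96329

n=167: λ(B_J) = 1 − λ(A)/2 = cos(kπ/168); k=1 gives ρ_J = 0.99983.
√(1 − cos²(π/168)) = sin(π/168) ≈ 0.018699.
ω* = 2/(1 + 0.018699) = 2/1.018699 = 1.96329.
ρ(B_{ω*}) = ω*−1 = 0.96329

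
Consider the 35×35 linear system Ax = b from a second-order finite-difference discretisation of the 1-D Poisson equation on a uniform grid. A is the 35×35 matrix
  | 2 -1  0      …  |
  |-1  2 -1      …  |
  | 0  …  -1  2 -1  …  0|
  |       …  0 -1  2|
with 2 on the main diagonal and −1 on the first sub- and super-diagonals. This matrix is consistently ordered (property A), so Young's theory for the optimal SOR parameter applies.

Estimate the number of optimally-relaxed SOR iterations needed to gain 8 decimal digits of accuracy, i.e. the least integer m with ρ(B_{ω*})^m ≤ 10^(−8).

With n=35, ρ(Jacobi) = cos(π/36) = 0.9961947.
√(1 − cos²(π/36)) = sin(π/36) ≈ 0.0871557.
ω* = 2 / (1 + 0.0871557) = 2 / 1.0871557 ≈ 1.8396629.
At ω = 1.8396629 every |λ(B_ω)| = ω−1, so ρ_SOR = 0.8396629.
m ≥ 8·ln10 / (−ln 0.8396629) = 105.409; smallest integer m = 106.

m = 106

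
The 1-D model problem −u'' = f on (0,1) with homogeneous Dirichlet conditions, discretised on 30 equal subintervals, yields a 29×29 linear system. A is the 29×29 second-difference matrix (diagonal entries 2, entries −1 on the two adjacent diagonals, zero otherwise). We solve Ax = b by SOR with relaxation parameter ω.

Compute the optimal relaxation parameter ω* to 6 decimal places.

With n=29, ρ(Jacobi) = cos(π/30) = 0.994522.
√(1−ρ_J²) = |sin(π/30)| = 0.1045285
Young: ω* = 2/(1+√(1−ρ_J²)) = 2/(1+0.1045285) = 2/1.1045285 = 1.810727.
[ρ_SOR] ω* − 1 = 0.810727.

ω* = 1.810727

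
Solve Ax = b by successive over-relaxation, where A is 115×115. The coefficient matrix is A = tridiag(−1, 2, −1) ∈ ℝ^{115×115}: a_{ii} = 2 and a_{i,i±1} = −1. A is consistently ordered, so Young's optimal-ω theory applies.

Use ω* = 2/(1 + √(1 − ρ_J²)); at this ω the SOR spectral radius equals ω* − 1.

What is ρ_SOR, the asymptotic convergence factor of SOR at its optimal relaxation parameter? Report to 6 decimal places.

ρ_SOR = 0.947269

spectrum of D⁻¹(L+U) = {cos(kπ/116) : 1≤k≤115}; ρ_J = cos(π/116) = 0.999633.
√(1 − cos²(π/116)) = sin(π/116) ≈ 0.0270794.
[ω*] 2 ÷ (1 + 0.0270794) = 2 ÷ 1.0270794 = 1.947269.
[ρ_SOR] ω* − 1 = 0.947269.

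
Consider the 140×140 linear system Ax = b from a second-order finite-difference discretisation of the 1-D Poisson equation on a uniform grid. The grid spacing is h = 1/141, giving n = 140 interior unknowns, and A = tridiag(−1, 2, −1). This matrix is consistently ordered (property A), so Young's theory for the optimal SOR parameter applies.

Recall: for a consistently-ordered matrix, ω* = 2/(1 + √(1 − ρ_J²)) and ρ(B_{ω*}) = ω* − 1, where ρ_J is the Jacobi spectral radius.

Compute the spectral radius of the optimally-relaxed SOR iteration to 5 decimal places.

ρ_SOR = 0.95641

B_J for the 140×140 system has eigenvalues cos(kπ/141); ρ_J = cos(π/141) = 0.99975.
√(1 − cos²(π/141)) = sin(π/141) ≈ 0.022279.
ω* = 2 / (1 + 0.022279) = 2 / 1.022279 ≈ 1.95641.
and ρ(B_{ω*}) = 1.95641 − 1 = 0.95641.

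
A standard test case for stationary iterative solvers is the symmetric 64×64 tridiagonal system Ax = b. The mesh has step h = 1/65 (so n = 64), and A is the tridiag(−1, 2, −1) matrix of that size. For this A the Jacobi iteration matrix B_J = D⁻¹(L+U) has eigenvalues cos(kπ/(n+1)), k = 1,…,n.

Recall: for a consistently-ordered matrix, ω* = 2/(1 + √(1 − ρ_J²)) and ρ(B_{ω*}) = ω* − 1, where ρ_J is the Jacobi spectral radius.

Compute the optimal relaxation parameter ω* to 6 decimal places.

ω* = 1.907826

spectrum of D⁻¹(L+U) = {cos(kπ/65) : 1≤k≤64}; ρ_J = cos(π/65) = 0.998832.
√(1 − cos²(π/65)) = sin(π/65) ≈ 0.0483134.
[ω*] 2 ÷ (1 + 0.0483134) = 2 ÷ 1.0483134 = 1.907826.
ρ_SOR = ω* − 1 = 1.907826 − 1 = 0.907826.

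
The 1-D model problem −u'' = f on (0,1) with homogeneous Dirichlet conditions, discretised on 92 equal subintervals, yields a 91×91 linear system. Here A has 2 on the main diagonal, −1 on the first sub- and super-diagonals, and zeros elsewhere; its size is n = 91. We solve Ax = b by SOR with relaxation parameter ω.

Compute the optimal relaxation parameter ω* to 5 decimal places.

ω* = 1.93397

With n=91, ρ(Jacobi) = cos(π/92) = 0.99942.
1 − cos²(π/92) = sin²(π/92) ⇒ √(1−ρ_J²) = sin(π/92) = 0.034141.
Then 2/(1+√(1−ρ_J²)) = 2/(1+0.034141); ω* = 2/1.034141 = 1.93397.
At ω = 1.93397 every |λ(B_ω)| = ω−1, so ρ_SOR = 0.93397.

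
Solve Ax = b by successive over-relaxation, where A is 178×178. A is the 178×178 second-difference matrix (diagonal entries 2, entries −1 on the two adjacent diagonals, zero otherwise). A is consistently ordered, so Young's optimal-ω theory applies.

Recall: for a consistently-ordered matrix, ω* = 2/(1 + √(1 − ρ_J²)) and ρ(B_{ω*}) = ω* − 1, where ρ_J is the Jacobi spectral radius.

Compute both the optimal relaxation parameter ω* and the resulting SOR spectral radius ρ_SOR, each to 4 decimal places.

ω* = 1.9655, ρ_SOR = 0.9655

With n=178, ρ(Jacobi) = cos(π/179) = 0.9998.
root = sin(π/179) = 0.01755  (since 1−cos² = sin²).
So ω* = 2/1.01755 = 1.9655 (Young).
ρ(B_{ω*}) = ω*−1 = 0.9655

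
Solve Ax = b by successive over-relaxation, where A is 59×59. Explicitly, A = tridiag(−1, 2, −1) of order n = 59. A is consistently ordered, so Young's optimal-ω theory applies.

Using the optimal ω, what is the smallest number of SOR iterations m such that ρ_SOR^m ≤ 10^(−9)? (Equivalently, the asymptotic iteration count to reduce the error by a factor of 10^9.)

With n=59, ρ(Jacobi) = cos(π/60) = 0.9986295.
√(1−ρ_J²) simplifies to sin(π/60) = 0.0523360.
ω* = 2 / (1 + 0.0523360) = 2 / 1.0523360 ≈ 1.9005337.
[ρ_SOR] ω* − 1 = 0.9005337.
m ≥ 9·ln10 / (−ln 0.9005337) = 197.802; smallest integer m = 198.

m = 198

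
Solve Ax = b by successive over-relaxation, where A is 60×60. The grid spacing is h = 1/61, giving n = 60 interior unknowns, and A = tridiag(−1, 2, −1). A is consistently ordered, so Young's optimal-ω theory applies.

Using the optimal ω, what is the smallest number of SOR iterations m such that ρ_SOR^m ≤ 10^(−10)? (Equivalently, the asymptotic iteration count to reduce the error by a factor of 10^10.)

m = 224

ρ_J = max_k |cos(kπ/61)| = cos(π/61) = 0.9986741
√(1−ρ_J²) = |sin(π/61)| = 0.0514788
ω* = 2/(1+0.0514788) = 1.9020830
ρ_SOR = ω* − 1 ≈ 0.9020830.
ρ_SOR^m ≤ 10^(−10) ⇔ m ≥ 10·ln10/(−ln 0.9020830) = 23.0259/0.103049 = 223.446; m = ⌈223.446⌉ = 224.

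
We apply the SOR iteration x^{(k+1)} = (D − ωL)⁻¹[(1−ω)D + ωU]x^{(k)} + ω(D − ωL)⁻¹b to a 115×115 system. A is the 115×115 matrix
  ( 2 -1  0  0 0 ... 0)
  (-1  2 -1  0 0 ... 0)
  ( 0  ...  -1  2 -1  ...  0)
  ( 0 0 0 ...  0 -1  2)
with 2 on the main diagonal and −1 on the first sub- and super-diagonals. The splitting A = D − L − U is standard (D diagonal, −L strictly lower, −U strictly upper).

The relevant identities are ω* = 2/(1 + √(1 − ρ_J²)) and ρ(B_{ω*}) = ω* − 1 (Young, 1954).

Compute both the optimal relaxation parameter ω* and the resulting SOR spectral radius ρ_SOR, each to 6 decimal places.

ω* = 1.947269, ρ_SOR = 0.947269

B_J for the 115×115 system has eigenvalues cos(kπ/116); ρ_J = cos(π/116) = 0.999633.
√(1 − cos²(π/116)) = sin(π/116) ≈ 0.0270794.
So ω* = 2/1.0270794 = 1.947269 (Young).
ρ_SOR = ω* − 1 = 1.947269 − 1 = 0.947269.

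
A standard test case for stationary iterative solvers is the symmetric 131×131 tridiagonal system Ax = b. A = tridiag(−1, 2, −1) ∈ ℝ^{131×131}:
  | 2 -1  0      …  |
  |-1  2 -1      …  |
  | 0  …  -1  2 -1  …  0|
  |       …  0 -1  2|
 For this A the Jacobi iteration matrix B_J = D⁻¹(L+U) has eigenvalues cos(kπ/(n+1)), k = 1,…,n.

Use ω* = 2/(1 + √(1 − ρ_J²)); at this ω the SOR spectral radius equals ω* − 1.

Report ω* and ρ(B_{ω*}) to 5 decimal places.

ω* = 1.95351, ρ_SOR = 0.95351

½·tridiag(1,0,1) at n=131: λ_k = cos(kπ/132); max |λ| at k=1 ⇒ ρ_J = cos(π/132) ≈ 0.99972.
√(1 − cos²(π/132)) = sin(π/132) ≈ 0.023798.
Young: ω* = 2/(1+√(1−ρ_J²)) = 2/(1+0.023798) = 2/1.023798 = 1.95351.
Hence ρ(B_{ω*}) = 1.95351 − 1 = 0.95351.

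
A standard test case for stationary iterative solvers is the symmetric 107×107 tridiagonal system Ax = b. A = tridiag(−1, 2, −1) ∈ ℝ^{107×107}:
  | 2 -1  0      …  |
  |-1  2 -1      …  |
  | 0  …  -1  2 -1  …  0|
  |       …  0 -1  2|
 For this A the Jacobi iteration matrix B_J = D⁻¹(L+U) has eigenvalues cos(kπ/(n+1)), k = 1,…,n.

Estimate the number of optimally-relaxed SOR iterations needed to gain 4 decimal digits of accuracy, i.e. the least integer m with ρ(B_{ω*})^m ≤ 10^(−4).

ρ_J = max_k |cos(kπ/108)| = cos(π/108) = 0.9995770
1 − cos²(π/108) = sin²(π/108) ⇒ √(1−ρ_J²) = sin(π/108) = 0.0290847.
ω* = 2/(1 + 0.0290847) = 2/1.0290847 = 1.9434746.
ρ_SOR = ω* − 1 ≈ 0.9434746.
(0.9434746)^m ≤ 10^{−4}  ⇒  m·ln(0.9434746) ≤ −4·ln10  ⇒  m ≥ 158.292  ⇒  m = 159

m = 159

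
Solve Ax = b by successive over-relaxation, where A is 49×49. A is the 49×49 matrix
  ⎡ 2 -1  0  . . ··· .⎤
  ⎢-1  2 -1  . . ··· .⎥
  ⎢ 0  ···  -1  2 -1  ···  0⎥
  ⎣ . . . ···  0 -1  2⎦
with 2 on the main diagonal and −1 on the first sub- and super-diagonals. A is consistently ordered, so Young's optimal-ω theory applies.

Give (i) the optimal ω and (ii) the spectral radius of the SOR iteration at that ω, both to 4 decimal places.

ω* = 1.8818, ρ_SOR = 0.8818

[ρ_J] n=49: ρ(B_J) = cos(π/(n+1)) = cos(π/50) = 0.9980.
1 − cos²(π/50) = sin²(π/50) ⇒ √(1−ρ_J²) = sin(π/50) = 0.06279.
Then 2/(1+√(1−ρ_J²)) = 2/(1+0.06279); ω* = 2/1.06279 = 1.8818.
ρ(B_{ω*}) = ω*−1 = 0.8818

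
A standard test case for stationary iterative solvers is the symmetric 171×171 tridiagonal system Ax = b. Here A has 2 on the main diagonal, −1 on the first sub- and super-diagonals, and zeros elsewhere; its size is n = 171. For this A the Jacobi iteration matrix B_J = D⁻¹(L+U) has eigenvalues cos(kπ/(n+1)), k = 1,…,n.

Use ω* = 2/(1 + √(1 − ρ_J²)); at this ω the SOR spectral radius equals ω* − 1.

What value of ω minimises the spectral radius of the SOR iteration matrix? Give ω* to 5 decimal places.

½·tridiag(1,0,1) at n=171: λ_k = cos(kπ/172); max |λ| at k=1 ⇒ ρ_J = cos(π/172) ≈ 0.99983.
√(1 − cos²(π/172)) = sin(π/172) ≈ 0.018264.
[ω*] 2 ÷ (1 + 0.018264) = 2 ÷ 1.018264 = 1.96413.
Hence ρ(B_{ω*}) = 1.96413 − 1 = 0.96413.

ω* = 1.96413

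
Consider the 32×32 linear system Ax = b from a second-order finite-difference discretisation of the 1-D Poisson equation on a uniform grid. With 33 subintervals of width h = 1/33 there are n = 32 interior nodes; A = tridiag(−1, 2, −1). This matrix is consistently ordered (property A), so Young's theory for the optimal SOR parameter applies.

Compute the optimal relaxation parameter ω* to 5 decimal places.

ω* = 1.82639

B_J for the 32×32 system has eigenvalues cos(kπ/33); ρ_J = cos(π/33) = 0.99547.
√(1 − cos²(π/33)) = sin(π/33) ≈ 0.095056.
ω* = 2/(1 + 0.095056) = 2/1.095056 = 1.82639.
At ω = 1.82639 every |λ(B_ω)| = ω−1, so ρ_SOR = 0.82639.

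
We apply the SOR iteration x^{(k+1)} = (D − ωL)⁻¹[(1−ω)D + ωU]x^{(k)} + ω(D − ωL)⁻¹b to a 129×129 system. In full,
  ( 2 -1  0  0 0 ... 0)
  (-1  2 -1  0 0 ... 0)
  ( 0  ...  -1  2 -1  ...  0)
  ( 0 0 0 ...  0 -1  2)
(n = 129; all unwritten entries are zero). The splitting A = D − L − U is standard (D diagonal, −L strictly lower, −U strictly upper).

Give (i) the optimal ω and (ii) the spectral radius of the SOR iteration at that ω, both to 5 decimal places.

[ρ_J] n=129: ρ(B_J) = cos(π/(n+1)) = cos(π/130) = 0.99971.
1 − cos²(π/130) = sin²(π/130) ⇒ √(1−ρ_J²) = sin(π/130) = 0.024164.
ω* = 2/(1+0.024164) = 1.95281
Hence ρ(B_{ω*}) = 1.95281 − 1 = 0.95281.

ω* = 1.95281, ρ_SOR = 0.95281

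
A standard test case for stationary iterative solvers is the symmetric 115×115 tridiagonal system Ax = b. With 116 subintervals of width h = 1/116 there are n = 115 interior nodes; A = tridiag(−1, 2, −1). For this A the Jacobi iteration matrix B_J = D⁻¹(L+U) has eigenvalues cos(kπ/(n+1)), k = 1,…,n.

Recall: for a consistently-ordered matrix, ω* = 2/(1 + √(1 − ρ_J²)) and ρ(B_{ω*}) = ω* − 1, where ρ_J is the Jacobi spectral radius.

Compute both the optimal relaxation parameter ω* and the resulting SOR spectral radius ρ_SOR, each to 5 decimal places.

With n=115, ρ(Jacobi) = cos(π/116) = 0.99963.
√(1−ρ_J²) simplifies to sin(π/116) = 0.027079.
[ω*] 2 ÷ (1 + 0.027079) = 2 ÷ 1.027079 = 1.94727.
Hence ρ(B_{ω*}) = 1.94727 − 1 = 0.94727.

ω* = 1.94727, ρ_SOR = 0.94727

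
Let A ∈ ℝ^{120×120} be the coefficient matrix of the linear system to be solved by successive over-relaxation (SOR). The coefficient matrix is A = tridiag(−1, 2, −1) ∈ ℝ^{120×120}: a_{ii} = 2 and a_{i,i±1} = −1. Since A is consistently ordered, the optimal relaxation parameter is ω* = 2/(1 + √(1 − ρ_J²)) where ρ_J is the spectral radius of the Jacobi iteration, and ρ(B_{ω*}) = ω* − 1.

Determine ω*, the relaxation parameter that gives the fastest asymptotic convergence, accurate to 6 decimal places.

ω* = 1.949392

With n=120, ρ(Jacobi) = cos(π/121) = 0.999663.
√(1 − cos²(π/121)) = sin(π/121) ≈ 0.0259607.
Then 2/(1+√(1−ρ_J²)) = 2/(1+0.0259607); ω* = 2/1.0259607 = 1.949392.
ρ_SOR = ω* − 1 ≈ 0.949392.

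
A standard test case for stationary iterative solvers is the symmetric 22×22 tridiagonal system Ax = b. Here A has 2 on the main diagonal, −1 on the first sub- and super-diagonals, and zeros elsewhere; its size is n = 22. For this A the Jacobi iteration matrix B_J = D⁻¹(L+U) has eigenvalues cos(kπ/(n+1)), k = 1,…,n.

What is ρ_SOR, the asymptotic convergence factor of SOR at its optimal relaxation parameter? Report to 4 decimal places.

B_J for the 22×22 system has eigenvalues cos(kπ/23); ρ_J = cos(π/23) = 0.9907.
root = sin(π/23) = 0.13617  (since 1−cos² = sin²).
ω* = 2 / (1 + 0.13617) = 2 / 1.13617 ≈ 1.7603.
Hence ρ(B_{ω*}) = 1.7603 − 1 = 0.7603.

ρ_SOR = 0.7603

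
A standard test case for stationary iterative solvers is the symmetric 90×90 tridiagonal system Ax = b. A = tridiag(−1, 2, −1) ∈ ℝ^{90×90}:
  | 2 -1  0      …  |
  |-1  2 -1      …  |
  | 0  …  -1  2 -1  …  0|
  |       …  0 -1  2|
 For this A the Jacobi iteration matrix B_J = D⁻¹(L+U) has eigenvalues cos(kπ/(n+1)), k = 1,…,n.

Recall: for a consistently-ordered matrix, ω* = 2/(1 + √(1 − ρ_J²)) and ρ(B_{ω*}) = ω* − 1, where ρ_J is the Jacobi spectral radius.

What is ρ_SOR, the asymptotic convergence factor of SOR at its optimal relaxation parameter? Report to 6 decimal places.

ρ_SOR = 0.933271

B_J for the 90×90 system has eigenvalues cos(kπ/91); ρ_J = cos(π/91) = 0.999404.
1 − cos²(π/91) = sin²(π/91) ⇒ √(1−ρ_J²) = sin(π/91) = 0.0345161.
[ω*] 2 ÷ (1 + 0.0345161) = 2 ÷ 1.0345161 = 1.933271.
and ρ(B_{ω*}) = 1.933271 − 1 = 0.933271.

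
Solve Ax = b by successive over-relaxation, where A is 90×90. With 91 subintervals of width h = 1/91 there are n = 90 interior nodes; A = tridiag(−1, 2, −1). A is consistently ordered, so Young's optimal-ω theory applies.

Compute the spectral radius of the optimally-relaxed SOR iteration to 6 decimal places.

ρ_SOR = 0.933271

[ρ_J] n=90: ρ(B_J) = cos(π/(n+1)) = cos(π/91) = 0.999404.
√(1−ρ_J²) = |sin(π/91)| = 0.0345161
ω* = 2/(1+0.0345161) = 1.933271
ρ_SOR = ω* − 1 = 1.933271 − 1 = 0.933271.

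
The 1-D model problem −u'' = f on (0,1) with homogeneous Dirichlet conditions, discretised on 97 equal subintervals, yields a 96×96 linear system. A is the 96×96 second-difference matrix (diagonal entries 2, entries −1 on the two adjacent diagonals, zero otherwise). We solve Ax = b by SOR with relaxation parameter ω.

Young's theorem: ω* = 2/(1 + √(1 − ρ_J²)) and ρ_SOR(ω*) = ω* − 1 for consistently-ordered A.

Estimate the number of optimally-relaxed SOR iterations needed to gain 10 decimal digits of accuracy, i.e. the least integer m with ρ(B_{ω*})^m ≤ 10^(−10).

m = 356

With n=96, ρ(Jacobi) = cos(π/97) = 0.9994756.
√(1 − cos²(π/97)) = sin(π/97) ≈ 0.0323819.
ω* = 2/(1+0.0323819) = 1.9372676
ρ_SOR = ω* − 1 = 1.9372676 − 1 = 0.9372676.
ρ_SOR^m ≤ 10^(−10) ⇔ m ≥ 10·ln10/(−ln 0.9372676) = 23.0259/0.0647864 = 355.413; m = ⌈355.413⌉ = 356.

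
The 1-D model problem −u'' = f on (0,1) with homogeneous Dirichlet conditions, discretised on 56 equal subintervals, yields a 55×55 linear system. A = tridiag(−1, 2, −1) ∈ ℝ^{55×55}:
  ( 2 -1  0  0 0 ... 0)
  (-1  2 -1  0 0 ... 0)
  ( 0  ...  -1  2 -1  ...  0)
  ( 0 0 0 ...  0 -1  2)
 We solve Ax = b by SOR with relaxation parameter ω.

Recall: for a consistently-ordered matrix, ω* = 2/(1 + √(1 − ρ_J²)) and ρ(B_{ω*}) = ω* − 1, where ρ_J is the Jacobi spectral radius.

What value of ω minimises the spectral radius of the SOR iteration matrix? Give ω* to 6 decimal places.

With n=55, ρ(Jacobi) = cos(π/56) = 0.998427.
√(1−ρ_J²) simplifies to sin(π/56) = 0.0560704.
ω* = 2 / (1 + 0.0560704) = 2 / 1.0560704 ≈ 1.893813.
[ρ_SOR] ω* − 1 = 0.893813.

ω* = 1.893813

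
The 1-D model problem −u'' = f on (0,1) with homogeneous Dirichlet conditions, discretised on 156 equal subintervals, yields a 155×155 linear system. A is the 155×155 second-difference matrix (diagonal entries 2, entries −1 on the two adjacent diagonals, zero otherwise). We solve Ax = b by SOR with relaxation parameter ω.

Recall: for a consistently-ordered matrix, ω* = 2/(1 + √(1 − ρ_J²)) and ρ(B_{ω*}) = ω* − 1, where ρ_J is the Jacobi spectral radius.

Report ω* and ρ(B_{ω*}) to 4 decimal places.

ω* = 1.9605, ρ_SOR = 0.9605

n=155: λ(B_J) = 1 − λ(A)/2 = cos(kπ/156); k=1 gives ρ_J = 0.9998.
√(1 − cos²(π/156)) = sin(π/156) ≈ 0.02014.
ω* = 2 / (1 + 0.02014) = 2 / 1.02014 ≈ 1.9605.
Hence ρ(B_{ω*}) = 1.9605 − 1 = 0.9605.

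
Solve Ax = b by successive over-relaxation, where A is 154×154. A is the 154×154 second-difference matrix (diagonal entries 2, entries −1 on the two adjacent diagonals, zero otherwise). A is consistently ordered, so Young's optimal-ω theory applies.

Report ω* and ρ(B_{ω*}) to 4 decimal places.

n=154: λ(B_J) = 1 − λ(A)/2 = cos(kπ/155); k=1 gives ρ_J = 0.9998.
root = sin(π/155) = 0.02027  (since 1−cos² = sin²).
[ω*] 2 ÷ (1 + 0.02027) = 2 ÷ 1.02027 = 1.9603.
ρ_SOR = ω* − 1 ≈ 0.9603.

ω* = 1.9603, ρ_SOR = 0.9603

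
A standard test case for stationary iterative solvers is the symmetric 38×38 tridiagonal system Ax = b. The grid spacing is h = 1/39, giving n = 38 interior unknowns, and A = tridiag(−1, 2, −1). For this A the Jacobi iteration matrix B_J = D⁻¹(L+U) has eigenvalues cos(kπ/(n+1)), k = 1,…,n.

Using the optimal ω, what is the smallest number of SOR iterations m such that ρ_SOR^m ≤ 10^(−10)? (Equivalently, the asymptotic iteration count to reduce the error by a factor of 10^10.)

m = 143

[ρ_J] n=38: ρ(B_J) = cos(π/(n+1)) = cos(π/39) = 0.9967573.
root = sin(π/39) = 0.0804666  (since 1−cos² = sin²).
Then 2/(1+√(1−ρ_J²)) = 2/(1+0.0804666); ω* = 2/1.0804666 = 1.8510521.
ρ(B_{ω*}) = ω*−1 = 0.8510521
m ≥ 10·ln10 / (−ln 0.8510521) = 142.768; smallest integer m = 143.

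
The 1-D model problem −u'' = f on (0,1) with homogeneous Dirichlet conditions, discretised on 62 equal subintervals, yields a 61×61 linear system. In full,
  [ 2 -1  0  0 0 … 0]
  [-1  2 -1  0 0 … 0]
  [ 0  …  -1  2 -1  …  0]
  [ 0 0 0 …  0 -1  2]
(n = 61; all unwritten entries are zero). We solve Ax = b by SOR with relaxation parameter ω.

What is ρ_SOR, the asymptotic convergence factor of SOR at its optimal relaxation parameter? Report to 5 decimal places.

n=61: λ(B_J) = 1 − λ(A)/2 = cos(kπ/62); k=1 gives ρ_J = 0.99872.
√(1 − cos²(π/62)) = sin(π/62) ≈ 0.050649.
ω* = 2/(1+0.050649) = 1.90359
ρ_SOR = ω* − 1 ≈ 0.90359.

ρ_SOR = 0.90359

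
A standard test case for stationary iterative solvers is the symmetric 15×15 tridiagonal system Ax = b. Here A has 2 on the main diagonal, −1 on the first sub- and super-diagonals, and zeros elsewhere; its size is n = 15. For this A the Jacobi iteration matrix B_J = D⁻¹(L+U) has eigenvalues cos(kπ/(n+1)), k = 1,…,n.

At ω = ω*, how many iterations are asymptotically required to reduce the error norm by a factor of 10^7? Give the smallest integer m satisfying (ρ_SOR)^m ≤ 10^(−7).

m = 41

n=15: λ(B_J) = 1 − λ(A)/2 = cos(kπ/16); k=1 gives ρ_J = 0.9807853.
root = sin(π/16) = 0.1950903  (since 1−cos² = sin²).
ω* = 2/(1 + 0.1950903) = 2/1.1950903 = 1.6735137.
ρ(B_{ω*}) = ω*−1 = 0.6735137
ρ_SOR^m ≤ 10^(−7) ⇔ m ≥ 7·ln10/(−ln 0.6735137) = 16.1181/0.395247 = 40.780; m = ⌈40.780⌉ = 41.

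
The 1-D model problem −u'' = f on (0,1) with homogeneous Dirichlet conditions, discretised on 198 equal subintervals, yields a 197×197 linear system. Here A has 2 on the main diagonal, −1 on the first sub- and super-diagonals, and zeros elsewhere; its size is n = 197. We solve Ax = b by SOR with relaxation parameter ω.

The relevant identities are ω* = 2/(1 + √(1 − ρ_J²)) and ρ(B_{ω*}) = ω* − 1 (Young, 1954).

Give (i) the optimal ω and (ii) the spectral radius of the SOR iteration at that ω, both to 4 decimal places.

spectrum of D⁻¹(L+U) = {cos(kπ/198) : 1≤k≤197}; ρ_J = cos(π/198) = 0.9999.
root = sin(π/198) = 0.01587  (since 1−cos² = sin²).
[ω*] 2 ÷ (1 + 0.01587) = 2 ÷ 1.01587 = 1.9688.
At ω = 1.9688 every |λ(B_ω)| = ω−1, so ρ_SOR = 0.9688.

ω* = 1.9688, ρ_SOR = 0.9688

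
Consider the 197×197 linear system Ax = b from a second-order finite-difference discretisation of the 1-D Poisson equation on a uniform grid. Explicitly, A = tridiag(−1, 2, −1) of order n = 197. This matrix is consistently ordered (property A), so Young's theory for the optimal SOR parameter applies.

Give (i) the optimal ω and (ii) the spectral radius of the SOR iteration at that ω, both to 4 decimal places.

[ρ_J] n=197: ρ(B_J) = cos(π/(n+1)) = cos(π/198) = 0.9999.
√(1−ρ_J²) = |sin(π/198)| = 0.01587
ω* = 2/(1+0.01587) = 1.9688
[ρ_SOR] ω* − 1 = 0.9688.

ω* = 1.9688, ρ_SOR = 0.9688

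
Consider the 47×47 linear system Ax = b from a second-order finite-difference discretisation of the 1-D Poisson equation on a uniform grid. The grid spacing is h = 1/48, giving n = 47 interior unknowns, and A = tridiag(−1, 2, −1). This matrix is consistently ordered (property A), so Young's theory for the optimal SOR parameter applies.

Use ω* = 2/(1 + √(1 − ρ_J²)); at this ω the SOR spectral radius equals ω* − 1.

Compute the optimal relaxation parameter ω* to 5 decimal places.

B_J for the 47×47 system has eigenvalues cos(kπ/48); ρ_J = cos(π/48) = 0.99786.
√(1−ρ_J²) = |sin(π/48)| = 0.065403
So ω* = 2/1.065403 = 1.87722 (Young).
[ρ_SOR] ω* − 1 = 0.87722.

ω* = 1.87722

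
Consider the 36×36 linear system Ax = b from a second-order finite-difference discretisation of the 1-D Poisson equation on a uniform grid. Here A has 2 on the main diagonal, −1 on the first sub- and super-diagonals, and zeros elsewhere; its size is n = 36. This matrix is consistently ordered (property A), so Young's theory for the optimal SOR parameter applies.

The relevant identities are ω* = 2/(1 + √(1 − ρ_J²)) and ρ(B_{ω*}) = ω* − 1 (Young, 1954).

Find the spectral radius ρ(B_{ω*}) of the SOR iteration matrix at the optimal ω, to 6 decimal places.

n=36: λ(B_J) = 1 − λ(A)/2 = cos(kπ/37); k=1 gives ρ_J = 0.996397.
√(1 − cos²(π/37)) = sin(π/37) ≈ 0.0848059.
ω* = 2/(1 + 0.0848059) = 2/1.0848059 = 1.843648.
ρ(B_{ω*}) = ω*−1 = 0.843648

ρ_SOR = 0.843648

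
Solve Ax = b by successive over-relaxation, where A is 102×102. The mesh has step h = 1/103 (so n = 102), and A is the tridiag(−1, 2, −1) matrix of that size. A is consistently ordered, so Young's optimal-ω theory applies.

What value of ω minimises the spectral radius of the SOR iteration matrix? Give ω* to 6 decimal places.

spectrum of D⁻¹(L+U) = {cos(kπ/103) : 1≤k≤102}; ρ_J = cos(π/103) = 0.999535.
root = sin(π/103) = 0.0304962  (since 1−cos² = sin²).
ω* = 2 / (1 + 0.0304962) = 2 / 1.0304962 ≈ 1.940813.
and ρ(B_{ω*}) = 1.940813 − 1 = 0.940813.

ω* = 1.940813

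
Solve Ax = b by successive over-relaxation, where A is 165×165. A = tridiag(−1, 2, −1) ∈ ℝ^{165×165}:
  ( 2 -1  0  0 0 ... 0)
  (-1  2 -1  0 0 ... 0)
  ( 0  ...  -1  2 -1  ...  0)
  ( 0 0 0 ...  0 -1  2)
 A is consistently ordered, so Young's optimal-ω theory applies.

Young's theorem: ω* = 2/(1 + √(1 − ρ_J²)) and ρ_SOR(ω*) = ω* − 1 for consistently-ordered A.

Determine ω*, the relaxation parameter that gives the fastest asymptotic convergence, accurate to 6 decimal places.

½·tridiag(1,0,1) at n=165: λ_k = cos(kπ/166); max |λ| at k=1 ⇒ ρ_J = cos(π/166) ≈ 0.999821.
√(1−ρ_J²) = |sin(π/166)| = 0.0189241
[ω*] 2 ÷ (1 + 0.0189241) = 2 ÷ 1.0189241 = 1.962855.
and ρ(B_{ω*}) = 1.962855 − 1 = 0.962855.

ω* = 1.962855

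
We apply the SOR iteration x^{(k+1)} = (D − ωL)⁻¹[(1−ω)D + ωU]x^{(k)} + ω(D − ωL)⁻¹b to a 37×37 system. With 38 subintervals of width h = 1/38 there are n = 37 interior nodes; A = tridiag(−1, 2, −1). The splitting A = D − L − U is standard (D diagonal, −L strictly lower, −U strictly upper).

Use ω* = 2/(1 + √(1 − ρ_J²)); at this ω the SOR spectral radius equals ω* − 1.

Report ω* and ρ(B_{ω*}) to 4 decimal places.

ω* = 1.8474, ρ_SOR = 0.8474

B_J for the 37×37 system has eigenvalues cos(kπ/38); ρ_J = cos(π/38) = 0.9966.
√(1−ρ_J²) simplifies to sin(π/38) = 0.08258.
Then 2/(1+√(1−ρ_J²)) = 2/(1+0.08258); ω* = 2/1.08258 = 1.8474.
At ω = 1.8474 every |λ(B_ω)| = ω−1, so ρ_SOR = 0.8474.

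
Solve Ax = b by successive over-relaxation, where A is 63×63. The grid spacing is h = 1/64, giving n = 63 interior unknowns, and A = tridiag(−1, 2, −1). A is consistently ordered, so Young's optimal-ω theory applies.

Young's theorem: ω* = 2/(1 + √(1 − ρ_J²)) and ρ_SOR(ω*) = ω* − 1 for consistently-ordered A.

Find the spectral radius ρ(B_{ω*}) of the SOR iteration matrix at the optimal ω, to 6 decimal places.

ρ_SOR = 0.906455

With n=63, ρ(Jacobi) = cos(π/64) = 0.998795.
1 − cos²(π/64) = sin²(π/64) ⇒ √(1−ρ_J²) = sin(π/64) = 0.0490677.
ω* = 2/(1 + 0.0490677) = 2/1.0490677 = 1.906455.
ρ_SOR = ω* − 1 ≈ 0.906455.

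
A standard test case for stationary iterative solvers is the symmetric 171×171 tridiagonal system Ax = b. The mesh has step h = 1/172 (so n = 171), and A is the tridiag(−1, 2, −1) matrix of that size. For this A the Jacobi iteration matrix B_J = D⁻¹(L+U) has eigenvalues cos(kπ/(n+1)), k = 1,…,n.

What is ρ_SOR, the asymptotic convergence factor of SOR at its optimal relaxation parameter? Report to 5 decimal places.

[ρ_J] n=171: ρ(B_J) = cos(π/(n+1)) = cos(π/172) = 0.99983.
root = sin(π/172) = 0.018264  (since 1−cos² = sin²).
Young: ω* = 2/(1+√(1−ρ_J²)) = 2/(1+0.018264) = 2/1.018264 = 1.96413.
[ρ_SOR] ω* − 1 = 0.96413.

ρ_SOR = 0.96413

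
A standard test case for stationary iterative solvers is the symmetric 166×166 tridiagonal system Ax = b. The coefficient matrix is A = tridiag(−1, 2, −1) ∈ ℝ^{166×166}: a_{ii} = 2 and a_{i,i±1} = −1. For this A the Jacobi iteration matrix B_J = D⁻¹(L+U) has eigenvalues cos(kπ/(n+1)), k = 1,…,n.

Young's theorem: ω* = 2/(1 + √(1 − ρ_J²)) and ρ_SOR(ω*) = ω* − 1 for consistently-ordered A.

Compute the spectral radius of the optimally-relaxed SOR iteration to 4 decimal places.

ρ_SOR = 0.9631

n=166: λ(B_J) = 1 − λ(A)/2 = cos(kπ/167); k=1 gives ρ_J = 0.9998.
√(1−ρ_J²) = |sin(π/167)| = 0.01881
ω* = 2 / (1 + 0.01881) = 2 / 1.01881 ≈ 1.9631.
Hence ρ(B_{ω*}) = 1.9631 − 1 = 0.9631.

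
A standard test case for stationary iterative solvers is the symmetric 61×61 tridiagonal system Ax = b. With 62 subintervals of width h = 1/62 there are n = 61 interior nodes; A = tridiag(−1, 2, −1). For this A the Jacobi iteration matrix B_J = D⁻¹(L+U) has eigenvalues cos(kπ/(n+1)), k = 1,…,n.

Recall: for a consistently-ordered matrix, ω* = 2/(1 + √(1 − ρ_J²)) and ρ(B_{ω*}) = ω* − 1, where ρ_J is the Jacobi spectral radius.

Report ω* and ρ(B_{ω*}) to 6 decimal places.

B_J for the 61×61 system has eigenvalues cos(kπ/62); ρ_J = cos(π/62) = 0.998717.
√(1 − cos²(π/62)) = sin(π/62) ≈ 0.0506492.
ω* = 2/(1 + 0.0506492) = 2/1.0506492 = 1.903585.
and ρ(B_{ω*}) = 1.903585 − 1 = 0.903585.

ω* = 1.903585, ρ_SOR = 0.903585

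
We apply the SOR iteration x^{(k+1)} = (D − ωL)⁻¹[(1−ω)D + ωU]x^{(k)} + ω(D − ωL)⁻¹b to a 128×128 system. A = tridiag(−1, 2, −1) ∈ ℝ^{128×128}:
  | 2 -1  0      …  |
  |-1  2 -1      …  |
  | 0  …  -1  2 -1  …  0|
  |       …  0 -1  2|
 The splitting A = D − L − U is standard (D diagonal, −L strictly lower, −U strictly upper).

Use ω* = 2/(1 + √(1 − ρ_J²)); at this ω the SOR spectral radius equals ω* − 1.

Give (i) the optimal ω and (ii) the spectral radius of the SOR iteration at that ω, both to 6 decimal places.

ω* = 1.952456, ρ_SOR = 0.952456

½·tridiag(1,0,1) at n=128: λ_k = cos(kπ/129); max |λ| at k=1 ⇒ ρ_J = cos(π/129) ≈ 0.999703.
root = sin(π/129) = 0.0243510  (since 1−cos² = sin²).
Young: ω* = 2/(1+√(1−ρ_J²)) = 2/(1+0.0243510) = 2/1.0243510 = 1.952456.
ρ(B_{ω*}) = ω*−1 = 0.952456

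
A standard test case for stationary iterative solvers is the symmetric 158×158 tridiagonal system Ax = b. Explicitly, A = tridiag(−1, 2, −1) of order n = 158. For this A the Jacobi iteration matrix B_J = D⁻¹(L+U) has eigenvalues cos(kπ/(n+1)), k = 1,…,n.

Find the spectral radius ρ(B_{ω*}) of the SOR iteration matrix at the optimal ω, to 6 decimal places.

ρ_SOR = 0.961251

[ρ_J] n=158: ρ(B_J) = cos(π/(n+1)) = cos(π/159) = 0.999805.
√(1 − cos²(π/159)) = sin(π/159) ≈ 0.0197572.
ω* = 2/(1+0.0197572) = 1.961251
At ω = 1.961251 every |λ(B_ω)| = ω−1, so ρ_SOR = 0.961251.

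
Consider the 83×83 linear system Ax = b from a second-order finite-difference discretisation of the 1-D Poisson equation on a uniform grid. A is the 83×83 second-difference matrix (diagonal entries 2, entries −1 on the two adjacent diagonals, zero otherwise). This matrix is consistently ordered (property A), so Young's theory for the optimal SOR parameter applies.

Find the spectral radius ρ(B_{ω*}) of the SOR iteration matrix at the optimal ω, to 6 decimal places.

[ρ_J] n=83: ρ(B_J) = cos(π/(n+1)) = cos(π/84) = 0.999301.
1 − cos²(π/84) = sin²(π/84) ⇒ √(1−ρ_J²) = sin(π/84) = 0.0373912.
ω* = 2/(1 + 0.0373912) = 2/1.0373912 = 1.927913.
ρ_SOR = ω* − 1 ≈ 0.927913.

ρ_SOR = 0.927913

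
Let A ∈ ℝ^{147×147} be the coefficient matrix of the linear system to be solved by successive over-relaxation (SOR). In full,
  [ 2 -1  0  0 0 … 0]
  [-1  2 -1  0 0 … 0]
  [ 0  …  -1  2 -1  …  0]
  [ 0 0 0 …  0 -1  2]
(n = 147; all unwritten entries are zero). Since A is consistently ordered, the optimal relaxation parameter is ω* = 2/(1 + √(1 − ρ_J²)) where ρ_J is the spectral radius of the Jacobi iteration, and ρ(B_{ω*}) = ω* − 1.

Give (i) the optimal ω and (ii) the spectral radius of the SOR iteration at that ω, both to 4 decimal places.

ω* = 1.9584, ρ_SOR = 0.9584

½·tridiag(1,0,1) at n=147: λ_k = cos(kπ/148); max |λ| at k=1 ⇒ ρ_J = cos(π/148) ≈ 0.9998.
√(1−ρ_J²) = |sin(π/148)| = 0.02123
So ω* = 2/1.02123 = 1.9584 (Young).
ρ_SOR = ω* − 1 ≈ 0.9584.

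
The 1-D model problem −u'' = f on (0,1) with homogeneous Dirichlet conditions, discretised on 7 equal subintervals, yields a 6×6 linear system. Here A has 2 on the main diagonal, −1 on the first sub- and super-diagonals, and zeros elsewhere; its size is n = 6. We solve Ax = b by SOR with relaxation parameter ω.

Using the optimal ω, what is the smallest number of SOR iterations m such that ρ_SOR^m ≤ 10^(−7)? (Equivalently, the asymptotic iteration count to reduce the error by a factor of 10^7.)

m = 18

n=6: λ(B_J) = 1 − λ(A)/2 = cos(kπ/7); k=1 gives ρ_J = 0.9009689.
root = sin(π/7) = 0.4338837  (since 1−cos² = sin²).
ω* = 2/(1+0.4338837) = 1.3948133
ρ_SOR = ω* − 1 ≈ 0.3948133.
(0.3948133)^m ≤ 10^{−7}  ⇒  m·ln(0.3948133) ≤ −7·ln10  ⇒  m ≥ 17.344  ⇒  m = 18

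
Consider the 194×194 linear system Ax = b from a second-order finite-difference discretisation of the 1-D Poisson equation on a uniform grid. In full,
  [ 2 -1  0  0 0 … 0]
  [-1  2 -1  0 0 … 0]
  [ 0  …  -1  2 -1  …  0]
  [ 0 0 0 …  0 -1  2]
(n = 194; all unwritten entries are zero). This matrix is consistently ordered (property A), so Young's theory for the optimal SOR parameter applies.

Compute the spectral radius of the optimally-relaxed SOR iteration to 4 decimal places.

ρ_SOR = 0.9683

With n=194, ρ(Jacobi) = cos(π/195) = 0.9999.
√(1−ρ_J²) = |sin(π/195)| = 0.01611
ω* = 2/(1 + 0.01611) = 2/1.01611 = 1.9683.
ρ_SOR = ω* − 1 ≈ 0.9683.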